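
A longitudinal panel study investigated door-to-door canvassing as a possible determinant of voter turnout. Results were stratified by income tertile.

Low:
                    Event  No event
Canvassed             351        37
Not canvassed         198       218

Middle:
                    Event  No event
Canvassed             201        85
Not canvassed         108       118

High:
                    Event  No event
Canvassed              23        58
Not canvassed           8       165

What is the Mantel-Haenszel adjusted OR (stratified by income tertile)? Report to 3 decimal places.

5.419

OR_MH = Σ(aᵢdᵢ/nᵢ) / Σ(bᵢcᵢ/nᵢ), where nᵢ is the stratum total.
Stratum 1 (Low): n = 804; a·d/n = 351·218/804 = 95.1716; b·c/n = 37·198/804 = 9.1119
Stratum 2 (Middle): n = 512; a·d/n = 201·118/512 = 46.3242; b·c/n = 85·108/512 = 17.9297
Stratum 3 (High): n = 254; a·d/n = 23·165/254 = 14.9409; b·c/n = 58·8/254 = 1.8268
OR_MH = (95.1716 + 46.3242 + 14.9409) / (9.1119 + 17.9297 + 1.8268) = 156.4368 / 28.8684 = 5.41896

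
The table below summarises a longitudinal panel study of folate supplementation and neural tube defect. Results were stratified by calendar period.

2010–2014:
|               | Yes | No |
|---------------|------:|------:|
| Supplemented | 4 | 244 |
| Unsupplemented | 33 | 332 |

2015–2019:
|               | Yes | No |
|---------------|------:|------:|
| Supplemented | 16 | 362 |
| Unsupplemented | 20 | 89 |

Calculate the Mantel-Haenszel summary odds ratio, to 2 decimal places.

OR_MH = Σ(aᵢdᵢ/nᵢ) / Σ(bᵢcᵢ/nᵢ), where nᵢ is the stratum total.
Stratum 1 (2010–2014): n = 613; a·d/n = 4·332/613 = 2.1664; b·c/n = 244·33/613 = 13.1354
Stratum 2 (2015–2019): n = 487; a·d/n = 16·89/487 = 2.9240; b·c/n = 362·20/487 = 14.8665
OR_MH = (2.1664 + 2.9240) / (13.1354 + 14.8665) = 5.0904 / 28.0019 = 0.18179

0.18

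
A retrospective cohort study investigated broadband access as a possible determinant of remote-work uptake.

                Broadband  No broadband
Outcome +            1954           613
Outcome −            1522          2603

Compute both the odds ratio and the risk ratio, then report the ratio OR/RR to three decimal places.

1.849

Reading the table with exposure as columns: a = 1954 (Broadband, case), b = 1522 (Broadband, non-case), c = 613 (No broadband, case), d = 2603.
OR = (1954·2603)/(1522·613) = 5086262/932986 = 5.45160
Risk in exposed = 1954/3476 = 0.56214; risk in unexposed = 613/3216 = 0.19061; RR = 2.94917
OR/RR = 5.45160 / 2.94917 = 1.84852
The outcome is not rare, so the OR lies further from 1 than the RR.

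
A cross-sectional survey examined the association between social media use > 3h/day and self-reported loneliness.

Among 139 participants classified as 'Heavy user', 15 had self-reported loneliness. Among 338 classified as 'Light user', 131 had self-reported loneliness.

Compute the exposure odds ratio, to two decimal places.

From the description: a = 15, b = 124, c = 131, d = 207.
OR = (a·d)/(b·c) = (15 × 207) / (124 × 131) = 3105 / 16244 = 0.19115
Exposure is associated with lower odds of self-reported loneliness (OR = 0.19 < 1).

0.19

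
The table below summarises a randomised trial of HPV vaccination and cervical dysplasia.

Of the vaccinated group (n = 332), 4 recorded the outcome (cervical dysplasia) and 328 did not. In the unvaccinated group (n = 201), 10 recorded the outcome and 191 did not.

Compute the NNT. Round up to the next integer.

Risk in treated group = 4/332 = 0.01205; risk in control = 10/201 = 0.04975.
Absolute risk reduction = 0.04975 − 0.01205 = 0.03770
NNT = 1 / ARR = 1 / 0.03770 = 26.523 → round up → 27

27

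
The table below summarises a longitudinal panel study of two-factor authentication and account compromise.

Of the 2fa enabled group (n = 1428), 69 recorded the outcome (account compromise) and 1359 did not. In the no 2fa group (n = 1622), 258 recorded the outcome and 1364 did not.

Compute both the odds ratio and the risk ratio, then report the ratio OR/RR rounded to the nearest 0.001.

0.884

From the description: a = 69, b = 1359, c = 258, d = 1364.
OR = (69·1364)/(1359·258) = 94116/350622 = 0.26843
Risk in exposed = 69/1428 = 0.04832; risk in unexposed = 258/1622 = 0.15906; RR = 0.30377
OR/RR = 0.26843 / 0.30377 = 0.88363
The outcome is not rare, so the OR lies further from 1 than the RR.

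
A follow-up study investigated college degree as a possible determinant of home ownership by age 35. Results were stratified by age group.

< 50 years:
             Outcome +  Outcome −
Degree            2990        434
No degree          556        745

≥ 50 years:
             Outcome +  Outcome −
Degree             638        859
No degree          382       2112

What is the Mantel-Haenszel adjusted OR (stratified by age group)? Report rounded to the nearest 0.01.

6.07

OR_MH = Σ(aᵢdᵢ/nᵢ) / Σ(bᵢcᵢ/nᵢ), where nᵢ is the stratum total.
Stratum 1 (< 50 years): n = 4725; a·d/n = 2990·745/4725 = 471.4392; b·c/n = 434·556/4725 = 51.0696
Stratum 2 (≥ 50 years): n = 3991; a·d/n = 638·2112/3991 = 337.6237; b·c/n = 859·382/3991 = 82.2195
OR_MH = (471.4392 + 337.6237) / (51.0696 + 82.2195) = 809.0628 / 133.2891 = 6.06998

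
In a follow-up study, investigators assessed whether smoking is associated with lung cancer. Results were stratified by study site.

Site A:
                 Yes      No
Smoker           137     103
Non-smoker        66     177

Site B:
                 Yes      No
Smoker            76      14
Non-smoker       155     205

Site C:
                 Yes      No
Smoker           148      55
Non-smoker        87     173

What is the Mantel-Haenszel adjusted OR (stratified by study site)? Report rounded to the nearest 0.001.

4.794

OR_MH = Σ(aᵢdᵢ/nᵢ) / Σ(bᵢcᵢ/nᵢ), where nᵢ is the stratum total.
Stratum 1 (Site A): n = 483; a·d/n = 137·177/483 = 50.2050; b·c/n = 103·66/483 = 14.0745
Stratum 2 (Site B): n = 450; a·d/n = 76·205/450 = 34.6222; b·c/n = 14·155/450 = 4.8222
Stratum 3 (Site C): n = 463; a·d/n = 148·173/463 = 55.3002; b·c/n = 55·87/463 = 10.3348
OR_MH = (50.2050 + 34.6222 + 55.3002) / (14.0745 + 4.8222 + 10.3348) = 140.1274 / 29.2315 = 4.79371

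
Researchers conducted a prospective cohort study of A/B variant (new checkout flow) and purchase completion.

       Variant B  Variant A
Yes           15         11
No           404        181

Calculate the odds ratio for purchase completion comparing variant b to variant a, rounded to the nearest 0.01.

Reading the table with exposure as columns: a = 15 (Variant B, case), b = 404 (Variant B, non-case), c = 11 (Variant A, case), d = 181.
OR = (a·d)/(b·c) = (15 × 181) / (404 × 11) = 2715 / 4444 = 0.61094
Exposure is associated with lower odds of purchase completion (OR = 0.61 < 1).

0.61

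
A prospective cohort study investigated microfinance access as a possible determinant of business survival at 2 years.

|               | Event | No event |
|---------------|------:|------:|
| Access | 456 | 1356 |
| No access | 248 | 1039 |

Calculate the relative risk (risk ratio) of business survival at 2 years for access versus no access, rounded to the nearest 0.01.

1.31

Cells: a = 456, b = 1356, c = 248, d = 1039.
Risk in exposed = 456/1812 = 0.25166; risk in unexposed = 248/1287 = 0.19270.
RR = 0.25166 / 0.19270 = 1.30597
The risk among the exposed is 1.31 times that among the unexposed.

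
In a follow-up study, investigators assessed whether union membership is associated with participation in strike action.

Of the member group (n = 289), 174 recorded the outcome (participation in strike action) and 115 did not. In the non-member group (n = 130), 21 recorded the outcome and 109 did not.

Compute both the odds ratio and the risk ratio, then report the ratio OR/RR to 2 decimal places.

2.11

From the description: a = 174, b = 115, c = 21, d = 109.
OR = (174·109)/(115·21) = 18966/2415 = 7.85342
Risk in exposed = 174/289 = 0.60208; risk in unexposed = 21/130 = 0.16154; RR = 3.72714
OR/RR = 7.85342 / 3.72714 = 2.10709
The outcome is not rare, so the OR lies further from 1 than the RR.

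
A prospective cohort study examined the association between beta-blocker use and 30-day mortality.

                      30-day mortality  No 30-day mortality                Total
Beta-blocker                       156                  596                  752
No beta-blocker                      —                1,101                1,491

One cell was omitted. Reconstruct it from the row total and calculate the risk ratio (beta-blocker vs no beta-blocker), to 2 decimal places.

The missing cell is in the unexposed row: 1491 − 1101 = 390.
So a = 156, b = 596, c = 390, d = 1101.
RR = [a/(a+b)] / [c/(c+d)] = (156/752) / (390/1491) = 0.20745/0.26157 = 0.79309

0.79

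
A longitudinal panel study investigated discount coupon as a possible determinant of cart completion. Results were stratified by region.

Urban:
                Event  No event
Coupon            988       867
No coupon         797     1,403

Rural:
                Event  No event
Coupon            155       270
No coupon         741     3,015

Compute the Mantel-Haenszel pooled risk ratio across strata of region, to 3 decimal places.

1.535

RR_MH = Σ(aᵢ·n₀ᵢ/nᵢ) / Σ(cᵢ·n₁ᵢ/nᵢ), with n₁ᵢ = aᵢ+bᵢ (exposed), n₀ᵢ = cᵢ+dᵢ (unexposed), nᵢ = n₁ᵢ+n₀ᵢ.
Stratum 1 (Urban): n₁ = 1855, n₀ = 2200, n = 4055; a·n₀/n = 988·2200/4055 = 536.0296; c·n₁/n = 797·1855/4055 = 364.5956
Stratum 2 (Rural): n₁ = 425, n₀ = 3756, n = 4181; a·n₀/n = 155·3756/4181 = 139.2442; c·n₁/n = 741·425/4181 = 75.3229
RR_MH = (536.0296 + 139.2442) / (364.5956 + 75.3229) = 675.2738 / 439.9185 = 1.53500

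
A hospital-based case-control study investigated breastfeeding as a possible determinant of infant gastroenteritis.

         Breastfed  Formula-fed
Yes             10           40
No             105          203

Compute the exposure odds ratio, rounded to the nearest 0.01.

0.48

Reading the table with exposure as columns: a = 10 (Breastfed, case), b = 105 (Breastfed, non-case), c = 40 (Formula-fed, case), d = 203.
OR = (a·d)/(b·c) = (10 × 203) / (105 × 40) = 2030 / 4200 = 0.48333
Exposure is associated with lower odds of infant gastroenteritis (OR = 0.48 < 1).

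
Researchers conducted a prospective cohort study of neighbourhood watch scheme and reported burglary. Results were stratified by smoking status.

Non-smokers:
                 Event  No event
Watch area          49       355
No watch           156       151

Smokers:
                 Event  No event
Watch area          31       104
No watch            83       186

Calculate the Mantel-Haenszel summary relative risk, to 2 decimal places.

0.36

RR_MH = Σ(aᵢ·n₀ᵢ/nᵢ) / Σ(cᵢ·n₁ᵢ/nᵢ), with n₁ᵢ = aᵢ+bᵢ (exposed), n₀ᵢ = cᵢ+dᵢ (unexposed), nᵢ = n₁ᵢ+n₀ᵢ.
Stratum 1 (Non-smokers): n₁ = 404, n₀ = 307, n = 711; a·n₀/n = 49·307/711 = 21.1575; c·n₁/n = 156·404/711 = 88.6414
Stratum 2 (Smokers): n₁ = 135, n₀ = 269, n = 404; a·n₀/n = 31·269/404 = 20.6411; c·n₁/n = 83·135/404 = 27.7351
RR_MH = (21.1575 + 20.6411) / (88.6414 + 27.7351) = 41.7986 / 116.3765 = 0.35917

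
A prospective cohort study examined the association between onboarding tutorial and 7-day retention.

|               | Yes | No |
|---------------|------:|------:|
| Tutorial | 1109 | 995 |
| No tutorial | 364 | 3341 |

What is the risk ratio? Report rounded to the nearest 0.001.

Cells: a = 1109, b = 995, c = 364, d = 3341.
Risk in exposed = 1109/2104 = 0.52709; risk in unexposed = 364/3705 = 0.09825.
RR = 0.52709 / 0.09825 = 5.36504
The risk among the exposed is 5.37 times that among the unexposed.

5.365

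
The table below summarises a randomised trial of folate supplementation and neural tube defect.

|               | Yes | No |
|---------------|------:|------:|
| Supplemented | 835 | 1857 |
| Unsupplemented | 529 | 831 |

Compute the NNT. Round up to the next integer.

Risk in treated group = 835/2692 = 0.31018; risk in control = 529/1360 = 0.38897.
Absolute risk reduction = 0.38897 − 0.31018 = 0.07879
NNT = 1 / ARR = 1 / 0.07879 = 12.692 → round up → 13

13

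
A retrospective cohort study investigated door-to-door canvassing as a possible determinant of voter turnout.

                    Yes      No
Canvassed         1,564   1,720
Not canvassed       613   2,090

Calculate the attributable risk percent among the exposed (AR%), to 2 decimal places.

52.38

Cells: a = 1564, b = 1720, c = 613, d = 2090.
Risk in exposed = 1564/3284 = 0.47625; risk in unexposed = 613/2703 = 0.22679.
RR = 0.47625/0.22679 = 2.10000
AR% = (RR − 1)/RR × 100 = (2.10000 − 1)/2.10000 × 100 = 52.3809%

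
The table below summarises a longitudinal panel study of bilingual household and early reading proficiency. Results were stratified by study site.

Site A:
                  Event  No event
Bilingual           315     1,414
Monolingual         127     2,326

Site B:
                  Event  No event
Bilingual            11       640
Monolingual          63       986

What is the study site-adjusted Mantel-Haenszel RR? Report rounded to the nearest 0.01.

RR_MH = Σ(aᵢ·n₀ᵢ/nᵢ) / Σ(cᵢ·n₁ᵢ/nᵢ), with n₁ᵢ = aᵢ+bᵢ (exposed), n₀ᵢ = cᵢ+dᵢ (unexposed), nᵢ = n₁ᵢ+n₀ᵢ.
Stratum 1 (Site A): n₁ = 1729, n₀ = 2453, n = 4182; a·n₀/n = 315·2453/4182 = 184.7669; c·n₁/n = 127·1729/4182 = 52.5067
Stratum 2 (Site B): n₁ = 651, n₀ = 1049, n = 1700; a·n₀/n = 11·1049/1700 = 6.7876; c·n₁/n = 63·651/1700 = 24.1253
RR_MH = (184.7669 + 6.7876) / (52.5067 + 24.1253) = 191.5545 / 76.6320 = 2.49967

2.50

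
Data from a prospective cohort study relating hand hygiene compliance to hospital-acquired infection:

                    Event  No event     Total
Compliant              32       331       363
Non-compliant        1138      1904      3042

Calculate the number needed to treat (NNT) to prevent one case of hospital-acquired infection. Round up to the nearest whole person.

Risk in treated group = 32/363 = 0.08815; risk in control = 1138/3042 = 0.37410.
Absolute risk reduction = 0.37410 − 0.08815 = 0.28594
NNT = 1 / ARR = 1 / 0.28594 = 3.497 → round up → 4

4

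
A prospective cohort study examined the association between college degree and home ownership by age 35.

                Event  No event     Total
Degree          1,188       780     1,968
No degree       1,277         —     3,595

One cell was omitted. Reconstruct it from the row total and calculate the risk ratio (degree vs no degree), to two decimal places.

1.70

The missing cell is in the unexposed row: 3595 − 1277 = 2318.
So a = 1188, b = 780, c = 1277, d = 2318.
RR = [a/(a+b)] / [c/(c+d)] = (1188/1968) / (1277/3595) = 0.60366/0.35522 = 1.69941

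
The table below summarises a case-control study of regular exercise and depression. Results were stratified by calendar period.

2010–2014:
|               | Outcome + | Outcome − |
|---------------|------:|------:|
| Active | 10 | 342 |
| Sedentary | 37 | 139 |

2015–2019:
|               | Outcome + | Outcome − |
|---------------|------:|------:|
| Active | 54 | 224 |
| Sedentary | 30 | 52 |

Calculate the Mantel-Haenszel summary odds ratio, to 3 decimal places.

OR_MH = Σ(aᵢdᵢ/nᵢ) / Σ(bᵢcᵢ/nᵢ), where nᵢ is the stratum total.
Stratum 1 (2010–2014): n = 528; a·d/n = 10·139/528 = 2.6326; b·c/n = 342·37/528 = 23.9659
Stratum 2 (2015–2019): n = 360; a·d/n = 54·52/360 = 7.8000; b·c/n = 224·30/360 = 18.6667
OR_MH = (2.6326 + 7.8000) / (23.9659 + 18.6667) = 10.4326 / 42.6326 = 0.24471

0.245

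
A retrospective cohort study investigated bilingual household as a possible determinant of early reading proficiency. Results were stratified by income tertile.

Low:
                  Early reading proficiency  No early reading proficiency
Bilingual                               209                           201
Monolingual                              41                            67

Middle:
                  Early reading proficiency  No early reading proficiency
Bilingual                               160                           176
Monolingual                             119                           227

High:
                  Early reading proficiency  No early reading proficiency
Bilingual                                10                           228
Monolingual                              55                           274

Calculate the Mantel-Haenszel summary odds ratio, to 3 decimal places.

1.238

OR_MH = Σ(aᵢdᵢ/nᵢ) / Σ(bᵢcᵢ/nᵢ), where nᵢ is the stratum total.
Stratum 1 (Low): n = 518; a·d/n = 209·67/518 = 27.0328; b·c/n = 201·41/518 = 15.9093
Stratum 2 (Middle): n = 682; a·d/n = 160·227/682 = 53.2551; b·c/n = 176·119/682 = 30.7097
Stratum 3 (High): n = 567; a·d/n = 10·274/567 = 4.8325; b·c/n = 228·55/567 = 22.1164
OR_MH = (27.0328 + 53.2551 + 4.8325) / (15.9093 + 30.7097 + 22.1164) = 85.1204 / 68.7353 = 1.23838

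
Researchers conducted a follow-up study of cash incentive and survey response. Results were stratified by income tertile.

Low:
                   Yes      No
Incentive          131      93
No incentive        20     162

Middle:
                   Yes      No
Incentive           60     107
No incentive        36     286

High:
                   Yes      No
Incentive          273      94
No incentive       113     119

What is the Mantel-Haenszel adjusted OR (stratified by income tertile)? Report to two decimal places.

OR_MH = Σ(aᵢdᵢ/nᵢ) / Σ(bᵢcᵢ/nᵢ), where nᵢ is the stratum total.
Stratum 1 (Low): n = 406; a·d/n = 131·162/406 = 52.2709; b·c/n = 93·20/406 = 4.5813
Stratum 2 (Middle): n = 489; a·d/n = 60·286/489 = 35.0920; b·c/n = 107·36/489 = 7.8773
Stratum 3 (High): n = 599; a·d/n = 273·119/599 = 54.2354; b·c/n = 94·113/599 = 17.7329
OR_MH = (52.2709 + 35.0920 + 54.2354) / (4.5813 + 7.8773 + 17.7329) = 141.5984 / 30.1915 = 4.69001

4.69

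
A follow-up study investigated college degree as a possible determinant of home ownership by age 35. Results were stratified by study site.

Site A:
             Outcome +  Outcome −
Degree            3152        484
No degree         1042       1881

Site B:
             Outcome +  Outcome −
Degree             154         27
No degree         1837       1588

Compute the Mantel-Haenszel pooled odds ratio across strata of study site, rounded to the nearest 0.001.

OR_MH = Σ(aᵢdᵢ/nᵢ) / Σ(bᵢcᵢ/nᵢ), where nᵢ is the stratum total.
Stratum 1 (Site A): n = 6559; a·d/n = 3152·1881/6559 = 903.9354; b·c/n = 484·1042/6559 = 76.8910
Stratum 2 (Site B): n = 3606; a·d/n = 154·1588/3606 = 67.8181; b·c/n = 27·1837/3606 = 13.7546
OR_MH = (903.9354 + 67.8181) / (76.8910 + 13.7546) = 971.7534 / 90.6456 = 10.72036

10.720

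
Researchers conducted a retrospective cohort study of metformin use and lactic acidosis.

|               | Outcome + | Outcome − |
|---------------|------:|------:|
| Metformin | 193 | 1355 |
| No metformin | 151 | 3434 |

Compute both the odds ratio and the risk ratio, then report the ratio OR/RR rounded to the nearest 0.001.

Cells: a = 193, b = 1355, c = 151, d = 3434.
OR = (193·3434)/(1355·151) = 662762/204605 = 3.23923
Risk in exposed = 193/1548 = 0.12468; risk in unexposed = 151/3585 = 0.04212; RR = 2.96005
OR/RR = 3.23923 / 2.96005 = 1.09432
The outcome is not rare, so the OR lies further from 1 than the RR.

1.094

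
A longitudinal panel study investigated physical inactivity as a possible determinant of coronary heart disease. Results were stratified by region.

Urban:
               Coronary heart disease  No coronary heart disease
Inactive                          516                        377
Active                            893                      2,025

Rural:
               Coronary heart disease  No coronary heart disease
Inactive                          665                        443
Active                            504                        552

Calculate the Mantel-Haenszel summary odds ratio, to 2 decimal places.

OR_MH = Σ(aᵢdᵢ/nᵢ) / Σ(bᵢcᵢ/nᵢ), where nᵢ is the stratum total.
Stratum 1 (Urban): n = 3811; a·d/n = 516·2025/3811 = 274.1800; b·c/n = 377·893/3811 = 88.3393
Stratum 2 (Rural): n = 2164; a·d/n = 665·552/2164 = 169.6303; b·c/n = 443·504/2164 = 103.1756
OR_MH = (274.1800 + 169.6303) / (88.3393 + 103.1756) = 443.8103 / 191.5149 = 2.31737

2.32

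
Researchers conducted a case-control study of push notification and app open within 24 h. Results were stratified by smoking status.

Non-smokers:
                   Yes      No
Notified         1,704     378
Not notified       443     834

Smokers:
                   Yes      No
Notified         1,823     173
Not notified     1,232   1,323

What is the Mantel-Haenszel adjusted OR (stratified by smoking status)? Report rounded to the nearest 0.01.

9.86

OR_MH = Σ(aᵢdᵢ/nᵢ) / Σ(bᵢcᵢ/nᵢ), where nᵢ is the stratum total.
Stratum 1 (Non-smokers): n = 3359; a·d/n = 1704·834/3359 = 423.0831; b·c/n = 378·443/3359 = 49.8523
Stratum 2 (Smokers): n = 4551; a·d/n = 1823·1323/4551 = 529.9558; b·c/n = 173·1232/4551 = 46.8328
OR_MH = (423.0831 + 529.9558) / (49.8523 + 46.8328) = 953.0389 / 96.6851 = 9.85714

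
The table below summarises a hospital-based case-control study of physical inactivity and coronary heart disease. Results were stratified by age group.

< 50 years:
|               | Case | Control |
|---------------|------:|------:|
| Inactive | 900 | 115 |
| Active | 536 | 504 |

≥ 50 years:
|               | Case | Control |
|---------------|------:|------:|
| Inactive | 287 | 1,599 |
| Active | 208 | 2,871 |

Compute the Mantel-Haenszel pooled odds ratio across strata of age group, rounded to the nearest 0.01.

3.99

OR_MH = Σ(aᵢdᵢ/nᵢ) / Σ(bᵢcᵢ/nᵢ), where nᵢ is the stratum total.
Stratum 1 (< 50 years): n = 2055; a·d/n = 900·504/2055 = 220.7299; b·c/n = 115·536/2055 = 29.9951
Stratum 2 (≥ 50 years): n = 4965; a·d/n = 287·2871/4965 = 165.9571; b·c/n = 1599·208/4965 = 66.9873
OR_MH = (220.7299 + 165.9571) / (29.9951 + 66.9873) = 386.6870 / 96.9824 = 3.98719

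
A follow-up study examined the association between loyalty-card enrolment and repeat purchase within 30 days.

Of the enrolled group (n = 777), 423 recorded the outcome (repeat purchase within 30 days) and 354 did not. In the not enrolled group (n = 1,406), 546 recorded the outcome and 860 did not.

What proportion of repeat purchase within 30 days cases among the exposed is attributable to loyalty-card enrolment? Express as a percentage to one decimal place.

From the description: a = 423, b = 354, c = 546, d = 860.
Risk in exposed = 423/777 = 0.54440; risk in unexposed = 546/1406 = 0.38834.
RR = 0.54440/0.38834 = 1.40188
AR% = (RR − 1)/RR × 100 = (1.40188 − 1)/1.40188 × 100 = 28.6674%

28.7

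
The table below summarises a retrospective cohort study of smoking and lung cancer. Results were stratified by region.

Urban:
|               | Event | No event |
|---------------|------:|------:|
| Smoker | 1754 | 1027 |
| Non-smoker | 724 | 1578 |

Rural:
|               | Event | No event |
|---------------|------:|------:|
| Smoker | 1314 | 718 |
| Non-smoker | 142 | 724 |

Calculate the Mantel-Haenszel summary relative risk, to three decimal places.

RR_MH = Σ(aᵢ·n₀ᵢ/nᵢ) / Σ(cᵢ·n₁ᵢ/nᵢ), with n₁ᵢ = aᵢ+bᵢ (exposed), n₀ᵢ = cᵢ+dᵢ (unexposed), nᵢ = n₁ᵢ+n₀ᵢ.
Stratum 1 (Urban): n₁ = 2781, n₀ = 2302, n = 5083; a·n₀/n = 1754·2302/5083 = 794.3553; c·n₁/n = 724·2781/5083 = 396.1133
Stratum 2 (Rural): n₁ = 2032, n₀ = 866, n = 2898; a·n₀/n = 1314·866/2898 = 392.6584; c·n₁/n = 142·2032/2898 = 99.5666
RR_MH = (794.3553 + 392.6584) / (396.1133 + 99.5666) = 1187.0137 / 495.6799 = 2.39472

2.395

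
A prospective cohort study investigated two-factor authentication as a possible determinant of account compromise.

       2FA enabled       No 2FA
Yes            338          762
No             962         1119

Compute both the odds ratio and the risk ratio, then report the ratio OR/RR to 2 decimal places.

0.80

Reading the table with exposure as columns: a = 338 (2FA enabled, case), b = 962 (2FA enabled, non-case), c = 762 (No 2FA, case), d = 1119.
OR = (338·1119)/(962·762) = 378222/733044 = 0.51596
Risk in exposed = 338/1300 = 0.26000; risk in unexposed = 762/1881 = 0.40510; RR = 0.64181
OR/RR = 0.51596 / 0.64181 = 0.80391
The outcome is not rare, so the OR lies further from 1 than the RR.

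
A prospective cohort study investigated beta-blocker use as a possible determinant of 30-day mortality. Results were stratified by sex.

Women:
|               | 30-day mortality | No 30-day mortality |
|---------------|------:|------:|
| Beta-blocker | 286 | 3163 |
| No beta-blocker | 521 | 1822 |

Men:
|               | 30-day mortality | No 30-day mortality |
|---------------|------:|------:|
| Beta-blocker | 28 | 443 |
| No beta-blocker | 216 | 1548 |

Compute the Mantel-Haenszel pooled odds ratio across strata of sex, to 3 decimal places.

OR_MH = Σ(aᵢdᵢ/nᵢ) / Σ(bᵢcᵢ/nᵢ), where nᵢ is the stratum total.
Stratum 1 (Women): n = 5792; a·d/n = 286·1822/5792 = 89.9675; b·c/n = 3163·521/5792 = 284.5171
Stratum 2 (Men): n = 2235; a·d/n = 28·1548/2235 = 19.3933; b·c/n = 443·216/2235 = 42.8134
OR_MH = (89.9675 + 19.3933) / (284.5171 + 42.8134) = 109.3608 / 327.3305 = 0.33410

0.334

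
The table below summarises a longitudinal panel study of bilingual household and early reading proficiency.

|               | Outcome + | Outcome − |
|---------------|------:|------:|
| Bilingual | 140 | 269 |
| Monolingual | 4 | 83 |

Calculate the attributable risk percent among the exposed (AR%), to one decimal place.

Cells: a = 140, b = 269, c = 4, d = 83.
Risk in exposed = 140/409 = 0.34230; risk in unexposed = 4/87 = 0.04598.
RR = 0.34230/0.04598 = 7.44499
AR% = (RR − 1)/RR × 100 = (7.44499 − 1)/7.44499 × 100 = 86.5681%

86.6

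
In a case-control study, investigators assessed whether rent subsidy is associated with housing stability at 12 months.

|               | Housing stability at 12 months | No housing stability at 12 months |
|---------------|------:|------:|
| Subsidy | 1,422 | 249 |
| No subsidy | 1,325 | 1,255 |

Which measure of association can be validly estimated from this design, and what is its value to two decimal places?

Cells: a = 1422, b = 249, c = 1325, d = 1255.
This is a case-control study: participants were sampled on outcome status, so risks in the source population cannot be estimated directly — relative risk is not valid here. The odds ratio is the appropriate measure.
OR = (a·d)/(b·c) = (1422 × 1255) / (249 × 1325) = 1784610 / 329925 = 5.40914

5.41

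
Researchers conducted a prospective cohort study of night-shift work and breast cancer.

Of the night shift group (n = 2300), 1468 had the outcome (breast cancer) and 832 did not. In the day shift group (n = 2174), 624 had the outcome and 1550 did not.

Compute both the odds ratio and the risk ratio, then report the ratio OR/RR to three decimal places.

From the description: a = 1468, b = 832, c = 624, d = 1550.
OR = (1468·1550)/(832·624) = 2275400/519168 = 4.38278
Risk in exposed = 1468/2300 = 0.63826; risk in unexposed = 624/2174 = 0.28703; RR = 2.22368
OR/RR = 4.38278 / 2.22368 = 1.97095
The outcome is not rare, so the OR lies further from 1 than the RR.

1.971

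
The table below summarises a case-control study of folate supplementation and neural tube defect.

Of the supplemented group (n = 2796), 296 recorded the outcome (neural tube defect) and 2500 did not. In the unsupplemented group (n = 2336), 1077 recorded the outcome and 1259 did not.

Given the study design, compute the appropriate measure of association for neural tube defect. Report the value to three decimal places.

From the description: a = 296, b = 2500, c = 1077, d = 1259.
This is a case-control study: participants were sampled on outcome status, so risks in the source population cannot be estimated directly — relative risk is not valid here. The odds ratio is the appropriate measure.
OR = (a·d)/(b·c) = (296 × 1259) / (2500 × 1077) = 372664 / 2692500 = 0.13841

0.138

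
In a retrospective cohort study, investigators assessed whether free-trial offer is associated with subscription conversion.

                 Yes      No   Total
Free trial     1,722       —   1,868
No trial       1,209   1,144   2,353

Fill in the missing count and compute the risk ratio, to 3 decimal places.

The missing cell is in the exposed row: 1868 − 1722 = 146.
So a = 1722, b = 146, c = 1209, d = 1144.
RR = [a/(a+b)] / [c/(c+d)] = (1722/1868) / (1209/2353) = 0.92184/0.51381 = 1.79412

1.794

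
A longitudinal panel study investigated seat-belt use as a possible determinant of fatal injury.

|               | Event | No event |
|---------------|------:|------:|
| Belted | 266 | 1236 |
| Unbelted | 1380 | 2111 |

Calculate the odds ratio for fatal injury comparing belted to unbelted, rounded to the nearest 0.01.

Cells: a = 266, b = 1236, c = 1380, d = 2111.
OR = (a·d)/(b·c) = (266 × 2111) / (1236 × 1380) = 561526 / 1705680 = 0.32921
Exposure is associated with lower odds of fatal injury (OR = 0.33 < 1).

0.33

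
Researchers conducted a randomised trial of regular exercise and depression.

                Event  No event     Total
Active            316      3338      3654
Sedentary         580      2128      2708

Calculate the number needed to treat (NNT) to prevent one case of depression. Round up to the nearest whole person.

Risk in treated group = 316/3654 = 0.08648; risk in control = 580/2708 = 0.21418.
Absolute risk reduction = 0.21418 − 0.08648 = 0.12770
NNT = 1 / ARR = 1 / 0.12770 = 7.831 → round up → 8

8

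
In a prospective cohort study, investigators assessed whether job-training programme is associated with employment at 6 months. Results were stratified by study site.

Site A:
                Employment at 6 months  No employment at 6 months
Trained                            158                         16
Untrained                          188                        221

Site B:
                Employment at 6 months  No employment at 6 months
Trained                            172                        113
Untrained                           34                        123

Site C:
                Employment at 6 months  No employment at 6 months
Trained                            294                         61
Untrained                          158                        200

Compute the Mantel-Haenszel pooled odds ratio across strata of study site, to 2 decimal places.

OR_MH = Σ(aᵢdᵢ/nᵢ) / Σ(bᵢcᵢ/nᵢ), where nᵢ is the stratum total.
Stratum 1 (Site A): n = 583; a·d/n = 158·221/583 = 59.8937; b·c/n = 16·188/583 = 5.1595
Stratum 2 (Site B): n = 442; a·d/n = 172·123/442 = 47.8643; b·c/n = 113·34/442 = 8.6923
Stratum 3 (Site C): n = 713; a·d/n = 294·200/713 = 82.4684; b·c/n = 61·158/713 = 13.5175
OR_MH = (59.8937 + 47.8643 + 82.4684) / (5.1595 + 8.6923 + 13.5175) = 190.2264 / 27.3694 = 6.95034

6.95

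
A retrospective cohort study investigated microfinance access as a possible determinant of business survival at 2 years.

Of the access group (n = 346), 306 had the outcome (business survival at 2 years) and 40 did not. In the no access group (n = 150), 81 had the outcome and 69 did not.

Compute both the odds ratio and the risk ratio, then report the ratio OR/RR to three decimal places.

From the description: a = 306, b = 40, c = 81, d = 69.
OR = (306·69)/(40·81) = 21114/3240 = 6.51667
Risk in exposed = 306/346 = 0.88439; risk in unexposed = 81/150 = 0.54000; RR = 1.63776
OR/RR = 6.51667 / 1.63776 = 3.97900
The outcome is not rare, so the OR lies further from 1 than the RR.

3.979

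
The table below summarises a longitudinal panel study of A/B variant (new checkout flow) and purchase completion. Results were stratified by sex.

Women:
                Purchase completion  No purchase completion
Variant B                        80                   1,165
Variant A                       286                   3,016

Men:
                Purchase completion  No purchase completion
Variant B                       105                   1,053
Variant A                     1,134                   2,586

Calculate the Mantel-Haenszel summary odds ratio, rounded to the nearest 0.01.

OR_MH = Σ(aᵢdᵢ/nᵢ) / Σ(bᵢcᵢ/nᵢ), where nᵢ is the stratum total.
Stratum 1 (Women): n = 4547; a·d/n = 80·3016/4547 = 53.0636; b·c/n = 1165·286/4547 = 73.2769
Stratum 2 (Men): n = 4878; a·d/n = 105·2586/4878 = 55.6642; b·c/n = 1053·1134/4878 = 244.7934
OR_MH = (53.0636 + 55.6642) / (73.2769 + 244.7934) = 108.7278 / 318.0702 = 0.34184

0.34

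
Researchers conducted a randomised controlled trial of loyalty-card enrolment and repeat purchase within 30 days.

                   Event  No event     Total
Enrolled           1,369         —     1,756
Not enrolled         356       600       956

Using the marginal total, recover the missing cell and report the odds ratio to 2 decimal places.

5.96

The missing cell is in the exposed row: 1756 − 1369 = 387.
So a = 1369, b = 387, c = 356, d = 600.
OR = (a·d)/(b·c) = (1369 × 600) / (387 × 356) = 821400 / 137772 = 5.96202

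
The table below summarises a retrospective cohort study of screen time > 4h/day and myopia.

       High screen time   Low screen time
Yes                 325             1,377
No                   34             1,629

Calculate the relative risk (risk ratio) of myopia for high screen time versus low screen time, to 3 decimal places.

1.976

Reading the table with exposure as columns: a = 325 (High screen time, case), b = 34 (High screen time, non-case), c = 1377 (Low screen time, case), d = 1629.
Risk in exposed = 325/359 = 0.90529; risk in unexposed = 1377/3006 = 0.45808.
RR = 0.90529 / 0.45808 = 1.97626
The risk among the exposed is 1.98 times that among the unexposed.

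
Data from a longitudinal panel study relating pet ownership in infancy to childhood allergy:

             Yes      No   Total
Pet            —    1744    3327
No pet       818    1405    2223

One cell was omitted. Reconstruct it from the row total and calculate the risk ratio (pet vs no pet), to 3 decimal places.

The missing cell is in the exposed row: 3327 − 1744 = 1583.
So a = 1583, b = 1744, c = 818, d = 1405.
RR = [a/(a+b)] / [c/(c+d)] = (1583/3327) / (818/2223) = 0.47580/0.36797 = 1.29305

1.293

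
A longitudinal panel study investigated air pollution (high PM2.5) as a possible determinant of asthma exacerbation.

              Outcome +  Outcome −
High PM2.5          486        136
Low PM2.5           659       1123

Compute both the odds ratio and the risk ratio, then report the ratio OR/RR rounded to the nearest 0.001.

2.882

Cells: a = 486, b = 136, c = 659, d = 1123.
OR = (486·1123)/(136·659) = 545778/89624 = 6.08964
Risk in exposed = 486/622 = 0.78135; risk in unexposed = 659/1782 = 0.36981; RR = 2.11285
OR/RR = 6.08964 / 2.11285 = 2.88220
The outcome is not rare, so the OR lies further from 1 than the RR.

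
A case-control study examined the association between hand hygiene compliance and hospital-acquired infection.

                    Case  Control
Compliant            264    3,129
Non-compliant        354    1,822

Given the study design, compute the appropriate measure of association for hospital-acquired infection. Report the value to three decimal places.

0.434

Cells: a = 264, b = 3129, c = 354, d = 1822.
This is a case-control study: participants were sampled on outcome status, so risks in the source population cannot be estimated directly — relative risk is not valid here. The odds ratio is the appropriate measure.
OR = (a·d)/(b·c) = (264 × 1822) / (3129 × 354) = 481008 / 1107666 = 0.43425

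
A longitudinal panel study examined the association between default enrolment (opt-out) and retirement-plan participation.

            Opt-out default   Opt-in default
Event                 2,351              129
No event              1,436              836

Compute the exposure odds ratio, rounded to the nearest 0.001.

10.610

Reading the table with exposure as columns: a = 2351 (Opt-out default, case), b = 1436 (Opt-out default, non-case), c = 129 (Opt-in default, case), d = 836.
OR = (a·d)/(b·c) = (2351 × 836) / (1436 × 129) = 1965436 / 185244 = 10.60998
The odds of retirement-plan participation are about 10.61 times as high in the opt-out default group.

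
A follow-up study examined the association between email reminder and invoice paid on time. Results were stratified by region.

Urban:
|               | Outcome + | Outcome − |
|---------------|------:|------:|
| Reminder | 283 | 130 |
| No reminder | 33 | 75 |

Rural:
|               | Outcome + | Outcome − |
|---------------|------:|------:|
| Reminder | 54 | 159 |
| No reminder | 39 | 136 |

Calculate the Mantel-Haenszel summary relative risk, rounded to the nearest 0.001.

1.745

RR_MH = Σ(aᵢ·n₀ᵢ/nᵢ) / Σ(cᵢ·n₁ᵢ/nᵢ), with n₁ᵢ = aᵢ+bᵢ (exposed), n₀ᵢ = cᵢ+dᵢ (unexposed), nᵢ = n₁ᵢ+n₀ᵢ.
Stratum 1 (Urban): n₁ = 413, n₀ = 108, n = 521; a·n₀/n = 283·108/521 = 58.6641; c·n₁/n = 33·413/521 = 26.1593
Stratum 2 (Rural): n₁ = 213, n₀ = 175, n = 388; a·n₀/n = 54·175/388 = 24.3557; c·n₁/n = 39·213/388 = 21.4098
RR_MH = (58.6641 + 24.3557) / (26.1593 + 21.4098) = 83.0198 / 47.5691 = 1.74525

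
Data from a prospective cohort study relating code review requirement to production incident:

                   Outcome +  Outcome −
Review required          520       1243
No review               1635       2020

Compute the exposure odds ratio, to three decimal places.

0.517

Cells: a = 520, b = 1243, c = 1635, d = 2020.
OR = (a·d)/(b·c) = (520 × 2020) / (1243 × 1635) = 1050400 / 2032305 = 0.51685
Exposure is associated with lower odds of production incident (OR = 0.52 < 1).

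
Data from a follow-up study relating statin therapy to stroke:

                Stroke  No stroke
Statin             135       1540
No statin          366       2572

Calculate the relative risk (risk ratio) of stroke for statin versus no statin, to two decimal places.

0.65

Cells: a = 135, b = 1540, c = 366, d = 2572.
Risk in exposed = 135/1675 = 0.08060; risk in unexposed = 366/2938 = 0.12457.
RR = 0.08060 / 0.12457 = 0.64698
The risk is 35% lower among the exposed than among the unexposed.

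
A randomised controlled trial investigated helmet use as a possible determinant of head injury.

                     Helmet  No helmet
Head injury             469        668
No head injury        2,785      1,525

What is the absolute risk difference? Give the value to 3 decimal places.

-0.160

Reading the table with exposure as columns: a = 469 (Helmet, case), b = 2785 (Helmet, non-case), c = 668 (No helmet, case), d = 1525.
Risk in exposed = 469/3254 = 0.144130; risk in unexposed = 668/2193 = 0.304606.
Risk difference = 0.144130 − 0.304606 = -0.160475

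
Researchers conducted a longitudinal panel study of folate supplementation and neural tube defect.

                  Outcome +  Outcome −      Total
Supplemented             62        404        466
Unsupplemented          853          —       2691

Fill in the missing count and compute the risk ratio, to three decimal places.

The missing cell is in the unexposed row: 2691 − 853 = 1838.
So a = 62, b = 404, c = 853, d = 1838.
RR = [a/(a+b)] / [c/(c+d)] = (62/466) / (853/2691) = 0.13305/0.31698 = 0.41973

0.420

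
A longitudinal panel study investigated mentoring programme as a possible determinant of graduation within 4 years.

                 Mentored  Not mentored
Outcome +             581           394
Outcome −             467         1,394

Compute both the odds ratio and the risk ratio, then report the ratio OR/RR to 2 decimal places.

Reading the table with exposure as columns: a = 581 (Mentored, case), b = 467 (Mentored, non-case), c = 394 (Not mentored, case), d = 1394.
OR = (581·1394)/(467·394) = 809914/183998 = 4.40175
Risk in exposed = 581/1048 = 0.55439; risk in unexposed = 394/1788 = 0.22036; RR = 2.51586
OR/RR = 4.40175 / 2.51586 = 1.74960
The outcome is not rare, so the OR lies further from 1 than the RR.

1.75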